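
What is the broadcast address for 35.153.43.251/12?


Network: 35.144.0.0/12
Host bits = 20
Set all host bits to 1:
Broadcast: 35.159.255.255


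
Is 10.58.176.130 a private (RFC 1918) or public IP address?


RFC 1918 private ranges:
  10.0.0.0/8 (10.0.0.0 - 10.255.255.255)
  172.16.0.0/12 (172.16.0.0 - 172.31.255.255)
  192.168.0.0/16 (192.168.0.0 - 192.168.255.255)
Private (in 10.0.0.0/8)


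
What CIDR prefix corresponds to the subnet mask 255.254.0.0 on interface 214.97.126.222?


Binary: 11111111.11111110.00000000.00000000
Count leading 1s
Prefix: /15


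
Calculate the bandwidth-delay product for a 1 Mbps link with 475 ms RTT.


BDP = bandwidth * RTT
= 1 Mbps * 475 ms
= 1 * 1e6 * 475 / 1000 bits
= 475000 bits
= 59375 bytes
= 57.9834 KB
BDP = 475000 bits (59375 bytes)


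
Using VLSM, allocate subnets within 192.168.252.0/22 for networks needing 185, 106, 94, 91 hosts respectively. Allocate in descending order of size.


185 hosts -> /24 (254 usable): 192.168.252.0/24
106 hosts -> /25 (126 usable): 192.168.253.0/25
94 hosts -> /25 (126 usable): 192.168.253.128/25
91 hosts -> /25 (126 usable): 192.168.254.0/25
Allocation: 192.168.252.0/24 (185 hosts, 254 usable); 192.168.253.0/25 (106 hosts, 126 usable); 192.168.253.128/25 (94 hosts, 126 usable); 192.168.254.0/25 (91 hosts, 126 usable)


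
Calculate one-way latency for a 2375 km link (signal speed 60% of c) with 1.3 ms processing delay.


Speed = 0.6 * 3e5 km/s = 180000 km/s
Propagation delay = 2375 / 180000 = 0.0132 s = 13.1944 ms
Processing delay = 1.3 ms
Total one-way latency = 14.4944 ms


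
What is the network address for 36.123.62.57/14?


IP:   00100100.01111011.00111110.00111001
Mask: 11111111.11111100.00000000.00000000
AND operation:
Net:  00100100.01111000.00000000.00000000
Network: 36.120.0.0/14


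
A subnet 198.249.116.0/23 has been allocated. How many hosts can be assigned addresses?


Host bits = 32 - 23 = 9
Total addresses = 2^9 = 512
Usable = total - 2 (network and broadcast)
Usable hosts: 510


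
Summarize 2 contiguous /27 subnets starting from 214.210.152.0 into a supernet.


Original prefix: /27
Number of subnets: 2 = 2^1
New prefix = 27 - 1 = 26
Supernet: 214.210.152.0/26


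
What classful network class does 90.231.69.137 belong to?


First octet: 90
Binary: 01011010
0xxxxxxx -> Class A (1-126)
Class A, default mask 255.0.0.0 (/8)


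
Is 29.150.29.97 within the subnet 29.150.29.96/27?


Subnet network: 29.150.29.96
Test IP AND mask: 29.150.29.96
Yes, 29.150.29.97 is in 29.150.29.96/27


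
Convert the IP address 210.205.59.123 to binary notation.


210 = 11010010
205 = 11001101
59 = 00111011
123 = 01111011
Binary: 11010010.11001101.00111011.01111011


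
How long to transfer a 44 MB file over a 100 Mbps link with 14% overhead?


Effective throughput = 100 * (1 - 14/100) = 86 Mbps
File size in Mb = 44 * 8 = 352 Mb
Time = 352 / 86
Time = 4.093 seconds


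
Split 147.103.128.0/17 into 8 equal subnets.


New prefix = 17 + 3 = 20
Each subnet has 4096 addresses
  147.103.128.0/20
  147.103.144.0/20
  147.103.160.0/20
  147.103.176.0/20
  147.103.192.0/20
  147.103.208.0/20
  147.103.224.0/20
  147.103.240.0/20
Subnets: 147.103.128.0/20, 147.103.144.0/20, 147.103.160.0/20, 147.103.176.0/20, 147.103.192.0/20, 147.103.208.0/20, 147.103.224.0/20, 147.103.240.0/20


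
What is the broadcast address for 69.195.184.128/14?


Network: 69.192.0.0/14
Host bits = 18
Set all host bits to 1:
Broadcast: 69.195.255.255


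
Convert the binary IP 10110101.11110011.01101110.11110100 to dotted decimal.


10110101 = 181
11110011 = 243
01101110 = 110
11110100 = 244
IP: 181.243.110.244


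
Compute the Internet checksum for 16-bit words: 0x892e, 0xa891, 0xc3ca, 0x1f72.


Sum all words (with carry folding):
+ 0x892e = 0x892e
+ 0xa891 = 0x31c0
+ 0xc3ca = 0xf58a
+ 0x1f72 = 0x14fd
One's complement: ~0x14fd
Checksum = 0xeb02


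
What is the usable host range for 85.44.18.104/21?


Network: 85.44.16.0
Broadcast: 85.44.23.255
First usable = network + 1
Last usable = broadcast - 1
Range: 85.44.16.1 to 85.44.23.254


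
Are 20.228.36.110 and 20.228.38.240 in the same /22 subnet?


Mask: 255.255.252.0
20.228.36.110 AND mask = 20.228.36.0
20.228.38.240 AND mask = 20.228.36.0
Yes, same subnet (20.228.36.0)


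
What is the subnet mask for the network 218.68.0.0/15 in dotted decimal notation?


/15 means 15 network bits, 17 host bits
Binary: 11111111111111100000000000000000
Mask: 255.254.0.0


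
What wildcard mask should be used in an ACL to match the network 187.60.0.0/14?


Subnet mask: 255.252.0.0
Wildcard = 255.255.255.255 - subnet mask
255 - 255 = 0
255 - 252 = 3
255 - 0 = 255
255 - 0 = 255
Wildcard: 0.3.255.255


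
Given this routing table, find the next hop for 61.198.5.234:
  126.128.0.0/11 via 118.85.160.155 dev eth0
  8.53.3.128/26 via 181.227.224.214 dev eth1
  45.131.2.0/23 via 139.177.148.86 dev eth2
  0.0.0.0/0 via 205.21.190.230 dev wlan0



Longest prefix match for 61.198.5.234:
  /11 126.128.0.0: no
  /26 8.53.3.128: no
  /23 45.131.2.0: no
  /0 0.0.0.0: MATCH
Selected: next-hop 205.21.190.230 via wlan0 (matched /0)


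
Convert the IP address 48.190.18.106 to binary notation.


48 = 00110000
190 = 10111110
18 = 00010010
106 = 01101010
Binary: 00110000.10111110.00010010.01101010


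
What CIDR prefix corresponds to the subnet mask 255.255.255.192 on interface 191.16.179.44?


Binary: 11111111.11111111.11111111.11000000
Count leading 1s
Prefix: /26


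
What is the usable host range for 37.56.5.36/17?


Network: 37.56.0.0
Broadcast: 37.56.127.255
First usable = network + 1
Last usable = broadcast - 1
Range: 37.56.0.1 to 37.56.127.254


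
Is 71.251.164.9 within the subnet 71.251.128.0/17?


Subnet network: 71.251.128.0
Test IP AND mask: 71.251.128.0
Yes, 71.251.164.9 is in 71.251.128.0/17


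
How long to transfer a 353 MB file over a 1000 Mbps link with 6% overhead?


Effective throughput = 1000 * (1 - 6/100) = 940 Mbps
File size in Mb = 353 * 8 = 2824 Mb
Time = 2824 / 940
Time = 3.0043 seconds


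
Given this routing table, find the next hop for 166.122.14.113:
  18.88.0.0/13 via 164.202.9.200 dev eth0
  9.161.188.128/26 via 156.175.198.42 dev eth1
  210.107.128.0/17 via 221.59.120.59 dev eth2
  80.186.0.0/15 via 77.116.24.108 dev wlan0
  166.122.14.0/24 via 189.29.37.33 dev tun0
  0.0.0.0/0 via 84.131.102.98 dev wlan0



Longest prefix match for 166.122.14.113:
  /13 18.88.0.0: no
  /26 9.161.188.128: no
  /17 210.107.128.0: no
  /15 80.186.0.0: no
  /24 166.122.14.0: MATCH
  /0 0.0.0.0: MATCH
Selected: next-hop 189.29.37.33 via tun0 (matched /24)


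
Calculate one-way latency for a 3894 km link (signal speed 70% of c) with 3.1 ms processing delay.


Speed = 0.7 * 3e5 km/s = 210000 km/s
Propagation delay = 3894 / 210000 = 0.0185 s = 18.5429 ms
Processing delay = 3.1 ms
Total one-way latency = 21.6429 ms


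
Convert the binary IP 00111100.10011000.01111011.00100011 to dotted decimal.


00111100 = 60
10011000 = 152
01111011 = 123
00100011 = 35
IP: 60.152.123.35


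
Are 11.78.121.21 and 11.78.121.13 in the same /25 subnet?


Mask: 255.255.255.128
11.78.121.21 AND mask = 11.78.121.0
11.78.121.13 AND mask = 11.78.121.0
Yes, same subnet (11.78.121.0)


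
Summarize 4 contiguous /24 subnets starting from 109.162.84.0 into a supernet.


Original prefix: /24
Number of subnets: 4 = 2^2
New prefix = 24 - 2 = 22
Supernet: 109.162.84.0/22


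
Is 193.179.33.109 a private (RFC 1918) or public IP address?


RFC 1918 private ranges:
  10.0.0.0/8 (10.0.0.0 - 10.255.255.255)
  172.16.0.0/12 (172.16.0.0 - 172.31.255.255)
  192.168.0.0/16 (192.168.0.0 - 192.168.255.255)
Public (not in any RFC 1918 range)


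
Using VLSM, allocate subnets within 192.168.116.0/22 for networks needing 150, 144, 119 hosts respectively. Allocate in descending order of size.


150 hosts -> /24 (254 usable): 192.168.116.0/24
144 hosts -> /24 (254 usable): 192.168.117.0/24
119 hosts -> /25 (126 usable): 192.168.118.0/25
Allocation: 192.168.116.0/24 (150 hosts, 254 usable); 192.168.117.0/24 (144 hosts, 254 usable); 192.168.118.0/25 (119 hosts, 126 usable)


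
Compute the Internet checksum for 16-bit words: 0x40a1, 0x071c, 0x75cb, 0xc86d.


Sum all words (with carry folding):
+ 0x40a1 = 0x40a1
+ 0x071c = 0x47bd
+ 0x75cb = 0xbd88
+ 0xc86d = 0x85f6
One's complement: ~0x85f6
Checksum = 0x7a09


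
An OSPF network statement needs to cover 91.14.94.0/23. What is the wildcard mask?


Subnet mask: 255.255.254.0
Wildcard = 255.255.255.255 - subnet mask
255 - 255 = 0
255 - 255 = 0
255 - 254 = 1
255 - 0 = 255
Wildcard: 0.0.1.255


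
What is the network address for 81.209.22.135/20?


IP:   01010001.11010001.00010110.10000111
Mask: 11111111.11111111.11110000.00000000
AND operation:
Net:  01010001.11010001.00010000.00000000
Network: 81.209.16.0/20


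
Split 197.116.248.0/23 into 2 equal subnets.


New prefix = 23 + 1 = 24
Each subnet has 256 addresses
  197.116.248.0/24
  197.116.249.0/24
Subnets: 197.116.248.0/24, 197.116.249.0/24


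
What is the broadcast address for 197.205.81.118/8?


Network: 197.0.0.0/8
Host bits = 24
Set all host bits to 1:
Broadcast: 197.255.255.255


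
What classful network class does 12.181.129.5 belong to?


First octet: 12
Binary: 00001100
0xxxxxxx -> Class A (1-126)
Class A, default mask 255.0.0.0 (/8)


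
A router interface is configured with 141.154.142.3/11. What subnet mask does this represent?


/11 means 11 network bits, 21 host bits
Binary: 11111111111000000000000000000000
Mask: 255.224.0.0


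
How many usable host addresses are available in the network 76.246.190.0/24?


Host bits = 32 - 24 = 8
Total addresses = 2^8 = 256
Usable = total - 2 (network and broadcast)
Usable hosts: 254


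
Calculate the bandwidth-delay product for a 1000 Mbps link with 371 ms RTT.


BDP = bandwidth * RTT
= 1000 Mbps * 371 ms
= 1000 * 1e6 * 371 / 1000 bits
= 371000000 bits
= 46375000 bytes
= 45288.0859 KB
BDP = 371000000 bits (46375000 bytes)


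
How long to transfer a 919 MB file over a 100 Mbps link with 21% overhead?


Effective throughput = 100 * (1 - 21/100) = 79 Mbps
File size in Mb = 919 * 8 = 7352 Mb
Time = 7352 / 79
Time = 93.0633 seconds


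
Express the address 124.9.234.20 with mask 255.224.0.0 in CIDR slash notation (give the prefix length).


Binary: 11111111.11100000.00000000.00000000
Count leading 1s
Prefix: /11


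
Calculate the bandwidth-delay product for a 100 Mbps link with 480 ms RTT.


BDP = bandwidth * RTT
= 100 Mbps * 480 ms
= 100 * 1e6 * 480 / 1000 bits
= 48000000 bits
= 6000000 bytes
= 5859.375 KB
BDP = 48000000 bits (6000000 bytes)


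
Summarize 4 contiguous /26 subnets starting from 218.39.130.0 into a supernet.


Original prefix: /26
Number of subnets: 4 = 2^2
New prefix = 26 - 2 = 24
Supernet: 218.39.130.0/24


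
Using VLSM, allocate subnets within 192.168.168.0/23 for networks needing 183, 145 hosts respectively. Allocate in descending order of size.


183 hosts -> /24 (254 usable): 192.168.168.0/24
145 hosts -> /24 (254 usable): 192.168.169.0/24
Allocation: 192.168.168.0/24 (183 hosts, 254 usable); 192.168.169.0/24 (145 hosts, 254 usable)


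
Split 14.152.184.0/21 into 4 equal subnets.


New prefix = 21 + 2 = 23
Each subnet has 512 addresses
  14.152.184.0/23
  14.152.186.0/23
  14.152.188.0/23
  14.152.190.0/23
Subnets: 14.152.184.0/23, 14.152.186.0/23, 14.152.188.0/23, 14.152.190.0/23


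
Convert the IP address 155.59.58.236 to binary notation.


155 = 10011011
59 = 00111011
58 = 00111010
236 = 11101100
Binary: 10011011.00111011.00111010.11101100


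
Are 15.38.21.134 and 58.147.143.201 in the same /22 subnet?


Mask: 255.255.252.0
15.38.21.134 AND mask = 15.38.20.0
58.147.143.201 AND mask = 58.147.140.0
No, different subnets (15.38.20.0 vs 58.147.140.0)


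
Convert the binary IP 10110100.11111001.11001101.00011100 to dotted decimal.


10110100 = 180
11111001 = 249
11001101 = 205
00011100 = 28
IP: 180.249.205.28


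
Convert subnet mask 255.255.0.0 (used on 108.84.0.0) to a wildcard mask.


Subnet mask: 255.255.0.0
Wildcard = 255.255.255.255 - subnet mask
255 - 255 = 0
255 - 255 = 0
255 - 0 = 255
255 - 0 = 255
Wildcard: 0.0.255.255


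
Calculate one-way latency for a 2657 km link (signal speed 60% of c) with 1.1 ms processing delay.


Speed = 0.6 * 3e5 km/s = 180000 km/s
Propagation delay = 2657 / 180000 = 0.0148 s = 14.7611 ms
Processing delay = 1.1 ms
Total one-way latency = 15.8611 ms


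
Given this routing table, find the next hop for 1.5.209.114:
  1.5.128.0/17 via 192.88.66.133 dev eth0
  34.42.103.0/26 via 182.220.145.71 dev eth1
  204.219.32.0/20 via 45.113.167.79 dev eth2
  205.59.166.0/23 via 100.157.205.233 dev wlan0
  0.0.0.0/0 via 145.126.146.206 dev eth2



Longest prefix match for 1.5.209.114:
  /17 1.5.128.0: MATCH
  /26 34.42.103.0: no
  /20 204.219.32.0: no
  /23 205.59.166.0: no
  /0 0.0.0.0: MATCH
Selected: next-hop 192.88.66.133 via eth0 (matched /17)


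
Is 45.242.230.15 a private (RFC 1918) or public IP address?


RFC 1918 private ranges:
  10.0.0.0/8 (10.0.0.0 - 10.255.255.255)
  172.16.0.0/12 (172.16.0.0 - 172.31.255.255)
  192.168.0.0/16 (192.168.0.0 - 192.168.255.255)
Public (not in any RFC 1918 range)


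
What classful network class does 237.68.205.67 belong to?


First octet: 237
Binary: 11101101
1110xxxx -> Class D (224-239)
Class D (multicast), default mask N/A


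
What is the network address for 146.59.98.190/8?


IP:   10010010.00111011.01100010.10111110
Mask: 11111111.00000000.00000000.00000000
AND operation:
Net:  10010010.00000000.00000000.00000000
Network: 146.0.0.0/8


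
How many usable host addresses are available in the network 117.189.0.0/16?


Host bits = 32 - 16 = 16
Total addresses = 2^16 = 65536
Usable = total - 2 (network and broadcast)
Usable hosts: 65534


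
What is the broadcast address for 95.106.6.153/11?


Network: 95.96.0.0/11
Host bits = 21
Set all host bits to 1:
Broadcast: 95.127.255.255


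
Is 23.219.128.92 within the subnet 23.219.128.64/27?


Subnet network: 23.219.128.64
Test IP AND mask: 23.219.128.64
Yes, 23.219.128.92 is in 23.219.128.64/27


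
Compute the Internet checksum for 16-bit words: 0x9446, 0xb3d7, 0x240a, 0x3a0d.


Sum all words (with carry folding):
+ 0x9446 = 0x9446
+ 0xb3d7 = 0x481e
+ 0x240a = 0x6c28
+ 0x3a0d = 0xa635
One's complement: ~0xa635
Checksum = 0x59ca


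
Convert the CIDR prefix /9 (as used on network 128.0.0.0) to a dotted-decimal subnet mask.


/9 means 9 network bits, 23 host bits
Binary: 11111111100000000000000000000000
Mask: 255.128.0.0


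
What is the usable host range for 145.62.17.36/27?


Network: 145.62.17.32
Broadcast: 145.62.17.63
First usable = network + 1
Last usable = broadcast - 1
Range: 145.62.17.33 to 145.62.17.62


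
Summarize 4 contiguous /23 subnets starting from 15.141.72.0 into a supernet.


Original prefix: /23
Number of subnets: 4 = 2^2
New prefix = 23 - 2 = 21
Supernet: 15.141.72.0/21


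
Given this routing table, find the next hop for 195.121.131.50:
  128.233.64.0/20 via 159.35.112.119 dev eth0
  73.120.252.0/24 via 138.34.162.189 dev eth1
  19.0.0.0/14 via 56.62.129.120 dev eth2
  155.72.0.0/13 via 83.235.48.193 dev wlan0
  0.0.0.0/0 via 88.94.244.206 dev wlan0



Longest prefix match for 195.121.131.50:
  /20 128.233.64.0: no
  /24 73.120.252.0: no
  /14 19.0.0.0: no
  /13 155.72.0.0: no
  /0 0.0.0.0: MATCH
Selected: next-hop 88.94.244.206 via wlan0 (matched /0)


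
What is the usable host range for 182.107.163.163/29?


Network: 182.107.163.160
Broadcast: 182.107.163.167
First usable = network + 1
Last usable = broadcast - 1
Range: 182.107.163.161 to 182.107.163.166


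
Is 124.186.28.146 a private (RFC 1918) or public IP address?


RFC 1918 private ranges:
  10.0.0.0/8 (10.0.0.0 - 10.255.255.255)
  172.16.0.0/12 (172.16.0.0 - 172.31.255.255)
  192.168.0.0/16 (192.168.0.0 - 192.168.255.255)
Public (not in any RFC 1918 range)


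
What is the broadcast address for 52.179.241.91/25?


Network: 52.179.241.0/25
Host bits = 7
Set all host bits to 1:
Broadcast: 52.179.241.127


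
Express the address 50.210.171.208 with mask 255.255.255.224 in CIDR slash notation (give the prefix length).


Binary: 11111111.11111111.11111111.11100000
Count leading 1s
Prefix: /27


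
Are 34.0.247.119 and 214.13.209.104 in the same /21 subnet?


Mask: 255.255.248.0
34.0.247.119 AND mask = 34.0.240.0
214.13.209.104 AND mask = 214.13.208.0
No, different subnets (34.0.240.0 vs 214.13.208.0)


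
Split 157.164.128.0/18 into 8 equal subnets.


New prefix = 18 + 3 = 21
Each subnet has 2048 addresses
  157.164.128.0/21
  157.164.136.0/21
  157.164.144.0/21
  157.164.152.0/21
  157.164.160.0/21
  157.164.168.0/21
  157.164.176.0/21
  157.164.184.0/21
Subnets: 157.164.128.0/21, 157.164.136.0/21, 157.164.144.0/21, 157.164.152.0/21, 157.164.160.0/21, 157.164.168.0/21, 157.164.176.0/21, 157.164.184.0/21


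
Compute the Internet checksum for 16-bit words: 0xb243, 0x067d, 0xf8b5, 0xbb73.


Sum all words (with carry folding):
+ 0xb243 = 0xb243
+ 0x067d = 0xb8c0
+ 0xf8b5 = 0xb176
+ 0xbb73 = 0x6cea
One's complement: ~0x6cea
Checksum = 0x9315


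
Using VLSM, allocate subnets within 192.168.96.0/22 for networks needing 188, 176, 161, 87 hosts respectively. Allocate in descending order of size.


188 hosts -> /24 (254 usable): 192.168.96.0/24
176 hosts -> /24 (254 usable): 192.168.97.0/24
161 hosts -> /24 (254 usable): 192.168.98.0/24
87 hosts -> /25 (126 usable): 192.168.99.0/25
Allocation: 192.168.96.0/24 (188 hosts, 254 usable); 192.168.97.0/24 (176 hosts, 254 usable); 192.168.98.0/24 (161 hosts, 254 usable); 192.168.99.0/25 (87 hosts, 126 usable)


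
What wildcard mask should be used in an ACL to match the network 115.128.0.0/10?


Subnet mask: 255.192.0.0
Wildcard = 255.255.255.255 - subnet mask
255 - 255 = 0
255 - 192 = 63
255 - 0 = 255
255 - 0 = 255
Wildcard: 0.63.255.255


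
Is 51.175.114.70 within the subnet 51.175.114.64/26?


Subnet network: 51.175.114.64
Test IP AND mask: 51.175.114.64
Yes, 51.175.114.70 is in 51.175.114.64/26


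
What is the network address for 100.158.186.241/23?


IP:   01100100.10011110.10111010.11110001
Mask: 11111111.11111111.11111110.00000000
AND operation:
Net:  01100100.10011110.10111010.00000000
Network: 100.158.186.0/23


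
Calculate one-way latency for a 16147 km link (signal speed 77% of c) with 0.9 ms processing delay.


Speed = 0.77 * 3e5 km/s = 231000 km/s
Propagation delay = 16147 / 231000 = 0.0699 s = 69.9004 ms
Processing delay = 0.9 ms
Total one-way latency = 70.8004 ms


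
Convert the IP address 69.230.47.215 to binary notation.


69 = 01000101
230 = 11100110
47 = 00101111
215 = 11010111
Binary: 01000101.11100110.00101111.11010111


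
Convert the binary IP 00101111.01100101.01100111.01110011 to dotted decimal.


00101111 = 47
01100101 = 101
01100111 = 103
01110011 = 115
IP: 47.101.103.115


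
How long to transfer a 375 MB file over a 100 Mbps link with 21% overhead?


Effective throughput = 100 * (1 - 21/100) = 79 Mbps
File size in Mb = 375 * 8 = 3000 Mb
Time = 3000 / 79
Time = 37.9747 seconds


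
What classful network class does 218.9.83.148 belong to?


First octet: 218
Binary: 11011010
110xxxxx -> Class C (192-223)
Class C, default mask 255.255.255.0 (/24)


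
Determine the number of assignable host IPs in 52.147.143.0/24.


Host bits = 32 - 24 = 8
Total addresses = 2^8 = 256
Usable = total - 2 (network and broadcast)
Usable hosts: 254


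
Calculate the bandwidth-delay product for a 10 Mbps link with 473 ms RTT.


BDP = bandwidth * RTT
= 10 Mbps * 473 ms
= 10 * 1e6 * 473 / 1000 bits
= 4730000 bits
= 591250 bytes
= 577.3926 KB
BDP = 4730000 bits (591250 bytes)


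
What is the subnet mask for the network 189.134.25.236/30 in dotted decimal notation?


/30 means 30 network bits, 2 host bits
Binary: 11111111111111111111111111111100
Mask: 255.255.255.252


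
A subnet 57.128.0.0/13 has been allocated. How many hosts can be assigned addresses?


Host bits = 32 - 13 = 19
Total addresses = 2^19 = 524288
Usable = total - 2 (network and broadcast)
Usable hosts: 524286


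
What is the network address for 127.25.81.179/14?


IP:   01111111.00011001.01010001.10110011
Mask: 11111111.11111100.00000000.00000000
AND operation:
Net:  01111111.00011000.00000000.00000000
Network: 127.24.0.0/14


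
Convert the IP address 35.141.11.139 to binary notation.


35 = 00100011
141 = 10001101
11 = 00001011
139 = 10001011
Binary: 00100011.10001101.00001011.10001011


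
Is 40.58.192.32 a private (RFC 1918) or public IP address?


RFC 1918 private ranges:
  10.0.0.0/8 (10.0.0.0 - 10.255.255.255)
  172.16.0.0/12 (172.16.0.0 - 172.31.255.255)
  192.168.0.0/16 (192.168.0.0 - 192.168.255.255)
Public (not in any RFC 1918 range)


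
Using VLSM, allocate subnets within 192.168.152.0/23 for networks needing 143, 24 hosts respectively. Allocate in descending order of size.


143 hosts -> /24 (254 usable): 192.168.152.0/24
24 hosts -> /27 (30 usable): 192.168.153.0/27
Allocation: 192.168.152.0/24 (143 hosts, 254 usable); 192.168.153.0/27 (24 hosts, 30 usable)


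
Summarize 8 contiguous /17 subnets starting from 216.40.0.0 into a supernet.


Original prefix: /17
Number of subnets: 8 = 2^3
New prefix = 17 - 3 = 14
Supernet: 216.40.0.0/14


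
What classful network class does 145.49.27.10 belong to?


First octet: 145
Binary: 10010001
10xxxxxx -> Class B (128-191)
Class B, default mask 255.255.0.0 (/16)


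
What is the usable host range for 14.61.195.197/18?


Network: 14.61.192.0
Broadcast: 14.61.255.255
First usable = network + 1
Last usable = broadcast - 1
Range: 14.61.192.1 to 14.61.255.254


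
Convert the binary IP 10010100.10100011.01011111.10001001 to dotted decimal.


10010100 = 148
10100011 = 163
01011111 = 95
10001001 = 137
IP: 148.163.95.137


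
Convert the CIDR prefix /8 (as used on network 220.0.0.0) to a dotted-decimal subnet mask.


/8 means 8 network bits, 24 host bits
Binary: 11111111000000000000000000000000
Mask: 255.0.0.0


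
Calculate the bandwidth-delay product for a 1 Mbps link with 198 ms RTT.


BDP = bandwidth * RTT
= 1 Mbps * 198 ms
= 1 * 1e6 * 198 / 1000 bits
= 198000 bits
= 24750 bytes
= 24.1699 KB
BDP = 198000 bits (24750 bytes)


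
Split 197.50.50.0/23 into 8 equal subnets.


New prefix = 23 + 3 = 26
Each subnet has 64 addresses
  197.50.50.0/26
  197.50.50.64/26
  197.50.50.128/26
  197.50.50.192/26
  197.50.51.0/26
  197.50.51.64/26
  197.50.51.128/26
  197.50.51.192/26
Subnets: 197.50.50.0/26, 197.50.50.64/26, 197.50.50.128/26, 197.50.50.192/26, 197.50.51.0/26, 197.50.51.64/26, 197.50.51.128/26, 197.50.51.192/26


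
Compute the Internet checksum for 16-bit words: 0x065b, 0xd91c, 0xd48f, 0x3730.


Sum all words (with carry folding):
+ 0x065b = 0x065b
+ 0xd91c = 0xdf77
+ 0xd48f = 0xb407
+ 0x3730 = 0xeb37
One's complement: ~0xeb37
Checksum = 0x14c8


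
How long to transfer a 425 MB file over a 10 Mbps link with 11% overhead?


Effective throughput = 10 * (1 - 11/100) = 8.9 Mbps
File size in Mb = 425 * 8 = 3400 Mb
Time = 3400 / 8.9
Time = 382.0225 seconds


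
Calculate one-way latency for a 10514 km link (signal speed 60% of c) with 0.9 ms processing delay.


Speed = 0.6 * 3e5 km/s = 180000 km/s
Propagation delay = 10514 / 180000 = 0.0584 s = 58.4111 ms
Processing delay = 0.9 ms
Total one-way latency = 59.3111 ms


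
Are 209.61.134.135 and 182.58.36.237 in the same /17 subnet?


Mask: 255.255.128.0
209.61.134.135 AND mask = 209.61.128.0
182.58.36.237 AND mask = 182.58.0.0
No, different subnets (209.61.128.0 vs 182.58.0.0)


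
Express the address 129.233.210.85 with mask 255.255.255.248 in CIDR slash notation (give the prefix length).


Binary: 11111111.11111111.11111111.11111000
Count leading 1s
Prefix: /29


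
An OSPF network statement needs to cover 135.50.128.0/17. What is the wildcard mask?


Subnet mask: 255.255.128.0
Wildcard = 255.255.255.255 - subnet mask
255 - 255 = 0
255 - 255 = 0
255 - 128 = 127
255 - 0 = 255
Wildcard: 0.0.127.255


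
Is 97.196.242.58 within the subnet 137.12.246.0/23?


Subnet network: 137.12.246.0
Test IP AND mask: 97.196.242.0
No, 97.196.242.58 is not in 137.12.246.0/23


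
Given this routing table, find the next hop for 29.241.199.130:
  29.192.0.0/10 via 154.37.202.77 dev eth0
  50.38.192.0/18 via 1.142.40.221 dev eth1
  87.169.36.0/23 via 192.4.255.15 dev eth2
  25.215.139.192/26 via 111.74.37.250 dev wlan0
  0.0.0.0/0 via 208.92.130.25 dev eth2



Longest prefix match for 29.241.199.130:
  /10 29.192.0.0: MATCH
  /18 50.38.192.0: no
  /23 87.169.36.0: no
  /26 25.215.139.192: no
  /0 0.0.0.0: MATCH
Selected: next-hop 154.37.202.77 via eth0 (matched /10)


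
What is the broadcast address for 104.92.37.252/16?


Network: 104.92.0.0/16
Host bits = 16
Set all host bits to 1:
Broadcast: 104.92.255.255


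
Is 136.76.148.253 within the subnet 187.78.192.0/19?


Subnet network: 187.78.192.0
Test IP AND mask: 136.76.128.0
No, 136.76.148.253 is not in 187.78.192.0/19


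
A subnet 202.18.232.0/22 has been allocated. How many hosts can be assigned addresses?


Host bits = 32 - 22 = 10
Total addresses = 2^10 = 1024
Usable = total - 2 (network and broadcast)
Usable hosts: 1022


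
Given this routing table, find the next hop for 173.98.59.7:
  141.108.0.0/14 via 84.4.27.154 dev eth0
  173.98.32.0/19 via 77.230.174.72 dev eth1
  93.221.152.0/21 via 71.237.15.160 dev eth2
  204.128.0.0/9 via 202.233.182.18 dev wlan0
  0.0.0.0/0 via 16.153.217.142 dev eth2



Longest prefix match for 173.98.59.7:
  /14 141.108.0.0: no
  /19 173.98.32.0: MATCH
  /21 93.221.152.0: no
  /9 204.128.0.0: no
  /0 0.0.0.0: MATCH
Selected: next-hop 77.230.174.72 via eth1 (matched /19)


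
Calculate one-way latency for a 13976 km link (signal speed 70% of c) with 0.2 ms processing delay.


Speed = 0.7 * 3e5 km/s = 210000 km/s
Propagation delay = 13976 / 210000 = 0.0666 s = 66.5524 ms
Processing delay = 0.2 ms
Total one-way latency = 66.7524 ms


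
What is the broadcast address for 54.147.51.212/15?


Network: 54.146.0.0/15
Host bits = 17
Set all host bits to 1:
Broadcast: 54.147.255.255


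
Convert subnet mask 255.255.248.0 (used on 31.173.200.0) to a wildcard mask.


Subnet mask: 255.255.248.0
Wildcard = 255.255.255.255 - subnet mask
255 - 255 = 0
255 - 255 = 0
255 - 248 = 7
255 - 0 = 255
Wildcard: 0.0.7.255


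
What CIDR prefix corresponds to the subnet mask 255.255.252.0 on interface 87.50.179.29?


Binary: 11111111.11111111.11111100.00000000
Count leading 1s
Prefix: /22


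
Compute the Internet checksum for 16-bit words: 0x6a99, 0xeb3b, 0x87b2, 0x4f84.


Sum all words (with carry folding):
+ 0x6a99 = 0x6a99
+ 0xeb3b = 0x55d5
+ 0x87b2 = 0xdd87
+ 0x4f84 = 0x2d0c
One's complement: ~0x2d0c
Checksum = 0xd2f3


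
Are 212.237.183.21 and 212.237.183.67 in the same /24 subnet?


Mask: 255.255.255.0
212.237.183.21 AND mask = 212.237.183.0
212.237.183.67 AND mask = 212.237.183.0
Yes, same subnet (212.237.183.0)


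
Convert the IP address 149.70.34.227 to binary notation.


149 = 10010101
70 = 01000110
34 = 00100010
227 = 11100011
Binary: 10010101.01000110.00100010.11100011


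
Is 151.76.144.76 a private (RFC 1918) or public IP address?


RFC 1918 private ranges:
  10.0.0.0/8 (10.0.0.0 - 10.255.255.255)
  172.16.0.0/12 (172.16.0.0 - 172.31.255.255)
  192.168.0.0/16 (192.168.0.0 - 192.168.255.255)
Public (not in any RFC 1918 range)


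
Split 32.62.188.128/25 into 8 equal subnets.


New prefix = 25 + 3 = 28
Each subnet has 16 addresses
  32.62.188.128/28
  32.62.188.144/28
  32.62.188.160/28
  32.62.188.176/28
  32.62.188.192/28
  32.62.188.208/28
  32.62.188.224/28
  32.62.188.240/28
Subnets: 32.62.188.128/28, 32.62.188.144/28, 32.62.188.160/28, 32.62.188.176/28, 32.62.188.192/28, 32.62.188.208/28, 32.62.188.224/28, 32.62.188.240/28


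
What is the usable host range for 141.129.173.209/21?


Network: 141.129.168.0
Broadcast: 141.129.175.255
First usable = network + 1
Last usable = broadcast - 1
Range: 141.129.168.1 to 141.129.175.254


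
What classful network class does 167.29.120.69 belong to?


First octet: 167
Binary: 10100111
10xxxxxx -> Class B (128-191)
Class B, default mask 255.255.0.0 (/16)


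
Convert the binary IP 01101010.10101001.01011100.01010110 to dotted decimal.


01101010 = 106
10101001 = 169
01011100 = 92
01010110 = 86
IP: 106.169.92.86


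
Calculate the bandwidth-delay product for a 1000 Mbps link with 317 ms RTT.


BDP = bandwidth * RTT
= 1000 Mbps * 317 ms
= 1000 * 1e6 * 317 / 1000 bits
= 317000000 bits
= 39625000 bytes
= 38696.2891 KB
BDP = 317000000 bits (39625000 bytes)


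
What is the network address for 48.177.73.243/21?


IP:   00110000.10110001.01001001.11110011
Mask: 11111111.11111111.11111000.00000000
AND operation:
Net:  00110000.10110001.01001000.00000000
Network: 48.177.72.0/21


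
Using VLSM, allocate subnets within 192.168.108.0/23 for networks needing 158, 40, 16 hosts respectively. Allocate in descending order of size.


158 hosts -> /24 (254 usable): 192.168.108.0/24
40 hosts -> /26 (62 usable): 192.168.109.0/26
16 hosts -> /27 (30 usable): 192.168.109.64/27
Allocation: 192.168.108.0/24 (158 hosts, 254 usable); 192.168.109.0/26 (40 hosts, 62 usable); 192.168.109.64/27 (16 hosts, 30 usable)


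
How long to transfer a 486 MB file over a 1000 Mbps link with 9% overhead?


Effective throughput = 1000 * (1 - 9/100) = 910 Mbps
File size in Mb = 486 * 8 = 3888 Mb
Time = 3888 / 910
Time = 4.2725 seconds


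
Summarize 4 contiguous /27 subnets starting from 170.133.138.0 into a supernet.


Original prefix: /27
Number of subnets: 4 = 2^2
New prefix = 27 - 2 = 25
Supernet: 170.133.138.0/25


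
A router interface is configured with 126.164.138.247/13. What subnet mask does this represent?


/13 means 13 network bits, 19 host bits
Binary: 11111111111110000000000000000000
Mask: 255.248.0.0


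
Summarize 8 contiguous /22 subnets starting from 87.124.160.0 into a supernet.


Original prefix: /22
Number of subnets: 8 = 2^3
New prefix = 22 - 3 = 19
Supernet: 87.124.160.0/19


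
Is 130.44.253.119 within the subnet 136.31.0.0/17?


Subnet network: 136.31.0.0
Test IP AND mask: 130.44.128.0
No, 130.44.253.119 is not in 136.31.0.0/17


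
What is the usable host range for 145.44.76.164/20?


Network: 145.44.64.0
Broadcast: 145.44.79.255
First usable = network + 1
Last usable = broadcast - 1
Range: 145.44.64.1 to 145.44.79.254


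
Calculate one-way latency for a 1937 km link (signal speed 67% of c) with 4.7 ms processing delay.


Speed = 0.67 * 3e5 km/s = 201000 km/s
Propagation delay = 1937 / 201000 = 0.0096 s = 9.6368 ms
Processing delay = 4.7 ms
Total one-way latency = 14.3368 ms


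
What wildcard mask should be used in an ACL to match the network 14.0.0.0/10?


Subnet mask: 255.192.0.0
Wildcard = 255.255.255.255 - subnet mask
255 - 255 = 0
255 - 192 = 63
255 - 0 = 255
255 - 0 = 255
Wildcard: 0.63.255.255


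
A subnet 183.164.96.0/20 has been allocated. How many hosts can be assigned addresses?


Host bits = 32 - 20 = 12
Total addresses = 2^12 = 4096
Usable = total - 2 (network and broadcast)
Usable hosts: 4094


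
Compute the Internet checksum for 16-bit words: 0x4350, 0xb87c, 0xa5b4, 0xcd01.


Sum all words (with carry folding):
+ 0x4350 = 0x4350
+ 0xb87c = 0xfbcc
+ 0xa5b4 = 0xa181
+ 0xcd01 = 0x6e83
One's complement: ~0x6e83
Checksum = 0x917c


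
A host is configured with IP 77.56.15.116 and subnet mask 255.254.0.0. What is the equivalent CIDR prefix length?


Binary: 11111111.11111110.00000000.00000000
Count leading 1s
Prefix: /15


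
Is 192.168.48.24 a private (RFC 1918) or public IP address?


RFC 1918 private ranges:
  10.0.0.0/8 (10.0.0.0 - 10.255.255.255)
  172.16.0.0/12 (172.16.0.0 - 172.31.255.255)
  192.168.0.0/16 (192.168.0.0 - 192.168.255.255)
Private (in 192.168.0.0/16)


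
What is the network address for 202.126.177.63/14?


IP:   11001010.01111110.10110001.00111111
Mask: 11111111.11111100.00000000.00000000
AND operation:
Net:  11001010.01111100.00000000.00000000
Network: 202.124.0.0/14


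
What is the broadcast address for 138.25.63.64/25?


Network: 138.25.63.0/25
Host bits = 7
Set all host bits to 1:
Broadcast: 138.25.63.127


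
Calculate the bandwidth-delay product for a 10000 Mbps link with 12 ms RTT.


BDP = bandwidth * RTT
= 10000 Mbps * 12 ms
= 10000 * 1e6 * 12 / 1000 bits
= 120000000 bits
= 15000000 bytes
= 14648.4375 KB
BDP = 120000000 bits (15000000 bytes)


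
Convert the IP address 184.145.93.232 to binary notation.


184 = 10111000
145 = 10010001
93 = 01011101
232 = 11101000
Binary: 10111000.10010001.01011101.11101000


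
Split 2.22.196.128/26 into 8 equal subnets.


New prefix = 26 + 3 = 29
Each subnet has 8 addresses
  2.22.196.128/29
  2.22.196.136/29
  2.22.196.144/29
  2.22.196.152/29
  2.22.196.160/29
  2.22.196.168/29
  2.22.196.176/29
  2.22.196.184/29
Subnets: 2.22.196.128/29, 2.22.196.136/29, 2.22.196.144/29, 2.22.196.152/29, 2.22.196.160/29, 2.22.196.168/29, 2.22.196.176/29, 2.22.196.184/29


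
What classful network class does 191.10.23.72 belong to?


First octet: 191
Binary: 10111111
10xxxxxx -> Class B (128-191)
Class B, default mask 255.255.0.0 (/16)


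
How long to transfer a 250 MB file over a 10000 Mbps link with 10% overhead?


Effective throughput = 10000 * (1 - 10/100) = 9000 Mbps
File size in Mb = 250 * 8 = 2000 Mb
Time = 2000 / 9000
Time = 0.2222 seconds


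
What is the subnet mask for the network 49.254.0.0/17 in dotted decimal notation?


/17 means 17 network bits, 15 host bits
Binary: 11111111111111111000000000000000
Mask: 255.255.128.0


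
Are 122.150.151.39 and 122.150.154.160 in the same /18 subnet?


Mask: 255.255.192.0
122.150.151.39 AND mask = 122.150.128.0
122.150.154.160 AND mask = 122.150.128.0
Yes, same subnet (122.150.128.0)


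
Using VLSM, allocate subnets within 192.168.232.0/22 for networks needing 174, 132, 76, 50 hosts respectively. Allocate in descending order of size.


174 hosts -> /24 (254 usable): 192.168.232.0/24
132 hosts -> /24 (254 usable): 192.168.233.0/24
76 hosts -> /25 (126 usable): 192.168.234.0/25
50 hosts -> /26 (62 usable): 192.168.234.128/26
Allocation: 192.168.232.0/24 (174 hosts, 254 usable); 192.168.233.0/24 (132 hosts, 254 usable); 192.168.234.0/25 (76 hosts, 126 usable); 192.168.234.128/26 (50 hosts, 62 usable)


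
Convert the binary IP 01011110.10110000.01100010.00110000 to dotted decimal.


01011110 = 94
10110000 = 176
01100010 = 98
00110000 = 48
IP: 94.176.98.48


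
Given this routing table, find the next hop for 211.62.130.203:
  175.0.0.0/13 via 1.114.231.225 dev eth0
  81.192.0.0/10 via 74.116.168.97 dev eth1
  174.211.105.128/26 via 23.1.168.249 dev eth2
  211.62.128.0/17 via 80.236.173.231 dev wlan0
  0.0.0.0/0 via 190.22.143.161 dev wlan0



Longest prefix match for 211.62.130.203:
  /13 175.0.0.0: no
  /10 81.192.0.0: no
  /26 174.211.105.128: no
  /17 211.62.128.0: MATCH
  /0 0.0.0.0: MATCH
Selected: next-hop 80.236.173.231 via wlan0 (matched /17)


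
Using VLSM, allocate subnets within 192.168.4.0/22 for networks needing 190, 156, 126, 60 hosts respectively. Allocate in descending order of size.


190 hosts -> /24 (254 usable): 192.168.4.0/24
156 hosts -> /24 (254 usable): 192.168.5.0/24
126 hosts -> /25 (126 usable): 192.168.6.0/25
60 hosts -> /26 (62 usable): 192.168.6.128/26
Allocation: 192.168.4.0/24 (190 hosts, 254 usable); 192.168.5.0/24 (156 hosts, 254 usable); 192.168.6.0/25 (126 hosts, 126 usable); 192.168.6.128/26 (60 hosts, 62 usable)


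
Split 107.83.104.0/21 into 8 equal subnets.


New prefix = 21 + 3 = 24
Each subnet has 256 addresses
  107.83.104.0/24
  107.83.105.0/24
  107.83.106.0/24
  107.83.107.0/24
  107.83.108.0/24
  107.83.109.0/24
  107.83.110.0/24
  107.83.111.0/24
Subnets: 107.83.104.0/24, 107.83.105.0/24, 107.83.106.0/24, 107.83.107.0/24, 107.83.108.0/24, 107.83.109.0/24, 107.83.110.0/24, 107.83.111.0/24


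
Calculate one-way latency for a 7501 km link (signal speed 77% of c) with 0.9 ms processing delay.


Speed = 0.77 * 3e5 km/s = 231000 km/s
Propagation delay = 7501 / 231000 = 0.0325 s = 32.4719 ms
Processing delay = 0.9 ms
Total one-way latency = 33.3719 ms


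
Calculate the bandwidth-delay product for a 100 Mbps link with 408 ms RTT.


BDP = bandwidth * RTT
= 100 Mbps * 408 ms
= 100 * 1e6 * 408 / 1000 bits
= 40800000 bits
= 5100000 bytes
= 4980.4688 KB
BDP = 40800000 bits (5100000 bytes)


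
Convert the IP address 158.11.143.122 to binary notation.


158 = 10011110
11 = 00001011
143 = 10001111
122 = 01111010
Binary: 10011110.00001011.10001111.01111010


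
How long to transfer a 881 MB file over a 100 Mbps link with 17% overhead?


Effective throughput = 100 * (1 - 17/100) = 83 Mbps
File size in Mb = 881 * 8 = 7048 Mb
Time = 7048 / 83
Time = 84.9157 seconds


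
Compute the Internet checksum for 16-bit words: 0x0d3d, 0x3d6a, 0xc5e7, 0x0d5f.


Sum all words (with carry folding):
+ 0x0d3d = 0x0d3d
+ 0x3d6a = 0x4aa7
+ 0xc5e7 = 0x108f
+ 0x0d5f = 0x1dee
One's complement: ~0x1dee
Checksum = 0xe211


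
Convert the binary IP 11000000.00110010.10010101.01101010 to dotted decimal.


11000000 = 192
00110010 = 50
10010101 = 149
01101010 = 106
IP: 192.50.149.106


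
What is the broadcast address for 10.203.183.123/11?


Network: 10.192.0.0/11
Host bits = 21
Set all host bits to 1:
Broadcast: 10.223.255.255


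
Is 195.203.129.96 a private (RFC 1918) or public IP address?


RFC 1918 private ranges:
  10.0.0.0/8 (10.0.0.0 - 10.255.255.255)
  172.16.0.0/12 (172.16.0.0 - 172.31.255.255)
  192.168.0.0/16 (192.168.0.0 - 192.168.255.255)
Public (not in any RFC 1918 range)


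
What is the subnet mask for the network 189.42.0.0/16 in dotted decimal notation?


/16 means 16 network bits, 16 host bits
Binary: 11111111111111110000000000000000
Mask: 255.255.0.0


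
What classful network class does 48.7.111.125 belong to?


First octet: 48
Binary: 00110000
0xxxxxxx -> Class A (1-126)
Class A, default mask 255.0.0.0 (/8)


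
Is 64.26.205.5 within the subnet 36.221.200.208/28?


Subnet network: 36.221.200.208
Test IP AND mask: 64.26.205.0
No, 64.26.205.5 is not in 36.221.200.208/28


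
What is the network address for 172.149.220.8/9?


IP:   10101100.10010101.11011100.00001000
Mask: 11111111.10000000.00000000.00000000
AND operation:
Net:  10101100.10000000.00000000.00000000
Network: 172.128.0.0/9


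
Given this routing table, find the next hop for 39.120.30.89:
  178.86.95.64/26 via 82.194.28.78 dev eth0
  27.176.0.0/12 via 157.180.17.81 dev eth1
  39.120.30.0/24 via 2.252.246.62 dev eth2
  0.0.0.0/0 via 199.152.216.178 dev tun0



Longest prefix match for 39.120.30.89:
  /26 178.86.95.64: no
  /12 27.176.0.0: no
  /24 39.120.30.0: MATCH
  /0 0.0.0.0: MATCH
Selected: next-hop 2.252.246.62 via eth2 (matched /24)


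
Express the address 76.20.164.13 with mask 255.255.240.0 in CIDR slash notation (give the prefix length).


Binary: 11111111.11111111.11110000.00000000
Count leading 1s
Prefix: /20


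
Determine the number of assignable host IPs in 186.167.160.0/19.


Host bits = 32 - 19 = 13
Total addresses = 2^13 = 8192
Usable = total - 2 (network and broadcast)
Usable hosts: 8190


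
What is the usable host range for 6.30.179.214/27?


Network: 6.30.179.192
Broadcast: 6.30.179.223
First usable = network + 1
Last usable = broadcast - 1
Range: 6.30.179.193 to 6.30.179.222
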